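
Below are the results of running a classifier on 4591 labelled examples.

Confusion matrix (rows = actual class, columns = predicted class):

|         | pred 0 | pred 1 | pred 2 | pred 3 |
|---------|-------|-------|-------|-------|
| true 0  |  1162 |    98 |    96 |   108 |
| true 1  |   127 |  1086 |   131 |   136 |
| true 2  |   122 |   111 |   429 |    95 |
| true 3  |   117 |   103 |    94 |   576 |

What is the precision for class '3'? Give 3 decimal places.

One-vs-rest for '3': TP = diagonal; FP = other classes predicted '3'; FN = '3' predicted as other.
precision = TP/(TP+FP).
3: TP=576, FP=108+136+95=339 → 576/915 = 0.6295

0.630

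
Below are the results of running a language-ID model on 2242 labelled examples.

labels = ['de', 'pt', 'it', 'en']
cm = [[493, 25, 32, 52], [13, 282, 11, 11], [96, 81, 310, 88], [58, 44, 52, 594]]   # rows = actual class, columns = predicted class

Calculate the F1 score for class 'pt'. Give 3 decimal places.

0.753

Treat 'pt' as positive and all other classes as negative.
F1 score = 2·TP/(2·TP+FP+FN).
pt: TP=282, FP=25+81+44=150, FN=13+11+11=35 → 564/749 = 0.7530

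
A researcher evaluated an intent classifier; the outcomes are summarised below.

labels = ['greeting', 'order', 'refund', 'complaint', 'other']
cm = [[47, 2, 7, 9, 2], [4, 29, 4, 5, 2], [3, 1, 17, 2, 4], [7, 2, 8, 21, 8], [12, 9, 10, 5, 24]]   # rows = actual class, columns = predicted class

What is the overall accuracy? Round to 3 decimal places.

Accuracy = trace / total = (47+29+17+21+24=138) / 244 = 138/244 = 0.566

0.566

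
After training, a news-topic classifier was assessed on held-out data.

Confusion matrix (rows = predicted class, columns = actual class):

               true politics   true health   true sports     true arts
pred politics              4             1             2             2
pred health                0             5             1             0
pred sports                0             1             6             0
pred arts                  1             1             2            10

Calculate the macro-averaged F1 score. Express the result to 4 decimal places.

Per-class F1 score (2·TP/(2·TP+FP+FN)):
  politics: TP=4, FP=1+2+2=5, FN=0+0+1=1 → 8/14 = 0.57143
  health: TP=5, FP=0+1+0=1, FN=1+1+1=3 → 10/14 = 0.71429
  sports: TP=6, FP=0+1+0=1, FN=2+1+2=5 → 12/18 = 0.66667
  arts: TP=10, FP=1+1+2=4, FN=2+0+0=2 → 20/26 = 0.76923
Macro-F1 score = mean = (0.57143 + 0.71429 + 0.66667 + 0.76923) / 4 = 0.6804

0.6804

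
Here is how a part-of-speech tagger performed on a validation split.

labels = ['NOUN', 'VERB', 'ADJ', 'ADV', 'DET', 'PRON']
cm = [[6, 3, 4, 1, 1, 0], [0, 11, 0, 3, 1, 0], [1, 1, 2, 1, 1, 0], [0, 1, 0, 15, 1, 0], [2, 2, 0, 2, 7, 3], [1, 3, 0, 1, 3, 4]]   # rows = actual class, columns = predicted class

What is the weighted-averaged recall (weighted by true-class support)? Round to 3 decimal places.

Per-class recall (TP/(TP+FN)):
  NOUN: TP=6, FN=3+4+1+1+0=9 → 6/15 = 0.4000
  VERB: TP=11, FN=0+0+3+1+0=4 → 11/15 = 0.7333
  ADJ: TP=2, FN=1+1+1+1+0=4 → 2/6 = 0.3333
  ADV: TP=15, FN=0+1+0+1+0=2 → 15/17 = 0.8824
  DET: TP=7, FN=2+2+0+2+3=9 → 7/16 = 0.4375
  PRON: TP=4, FN=1+3+0+1+3=8 → 4/12 = 0.3333
Weighted-recall = Σ (supportᵢ/N)·recallᵢ with N=81: (15/81)·0.4000 + (15/81)·0.7333 + (6/81)·0.3333 + (17/81)·0.8824 + (16/81)·0.4375 + (12/81)·0.3333 = 0.556

0.556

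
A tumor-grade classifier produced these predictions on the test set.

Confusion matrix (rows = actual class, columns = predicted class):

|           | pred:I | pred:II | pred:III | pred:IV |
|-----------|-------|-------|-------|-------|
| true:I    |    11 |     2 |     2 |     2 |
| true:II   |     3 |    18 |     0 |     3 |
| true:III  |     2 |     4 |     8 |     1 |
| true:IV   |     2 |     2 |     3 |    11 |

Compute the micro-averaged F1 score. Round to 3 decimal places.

0.649

Micro-averaging pools counts across classes: ΣTP=48, ΣFP=26, ΣFN=26.
Micro-F1 score = 2·TP/(2·TP+FP+FN) on pooled counts = 0.649 (equals overall accuracy in single-label multiclass).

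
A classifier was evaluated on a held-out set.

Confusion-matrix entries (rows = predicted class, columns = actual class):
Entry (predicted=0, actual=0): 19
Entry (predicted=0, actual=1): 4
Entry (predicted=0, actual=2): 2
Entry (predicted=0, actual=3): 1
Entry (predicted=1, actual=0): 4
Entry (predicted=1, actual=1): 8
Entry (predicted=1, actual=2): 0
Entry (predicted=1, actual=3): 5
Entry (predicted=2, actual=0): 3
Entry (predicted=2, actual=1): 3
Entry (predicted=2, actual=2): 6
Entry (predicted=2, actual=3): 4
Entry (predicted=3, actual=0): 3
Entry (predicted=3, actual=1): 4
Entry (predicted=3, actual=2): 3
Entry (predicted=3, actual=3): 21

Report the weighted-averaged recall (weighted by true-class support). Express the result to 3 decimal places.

Per-class recall (TP/(TP+FN)):
  0: TP=19, FN=4+3+3=10 → 19/29 = 0.6552
  1: TP=8, FN=4+3+4=11 → 8/19 = 0.4211
  2: TP=6, FN=2+0+3=5 → 6/11 = 0.5455
  3: TP=21, FN=1+5+4=10 → 21/31 = 0.6774
Weighted-recall = Σ (supportᵢ/N)·recallᵢ with N=90: (29/90)·0.6552 + (19/90)·0.4211 + (11/90)·0.5455 + (31/90)·0.6774 = 0.600

0.600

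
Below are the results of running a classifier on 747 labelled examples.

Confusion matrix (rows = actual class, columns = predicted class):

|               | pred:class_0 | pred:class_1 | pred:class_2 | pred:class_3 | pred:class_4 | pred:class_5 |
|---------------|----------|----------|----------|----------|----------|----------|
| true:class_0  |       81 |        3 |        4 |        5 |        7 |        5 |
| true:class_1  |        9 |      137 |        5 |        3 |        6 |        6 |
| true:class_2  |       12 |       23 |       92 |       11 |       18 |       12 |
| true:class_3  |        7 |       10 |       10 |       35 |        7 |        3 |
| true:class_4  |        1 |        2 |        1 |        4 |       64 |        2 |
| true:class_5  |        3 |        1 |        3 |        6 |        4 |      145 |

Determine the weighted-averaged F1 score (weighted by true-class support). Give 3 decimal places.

Per-class F1 score (2·TP/(2·TP+FP+FN)):
  class_0: TP=81, FP=9+12+7+1+3=32, FN=3+4+5+7+5=24 → 162/218 = 0.7431
  class_1: TP=137, FP=3+23+10+2+1=39, FN=9+5+3+6+6=29 → 274/342 = 0.8012
  class_2: TP=92, FP=4+5+10+1+3=23, FN=12+23+11+18+12=76 → 184/283 = 0.6502
  class_3: TP=35, FP=5+3+11+4+6=29, FN=7+10+10+7+3=37 → 70/136 = 0.5147
  class_4: TP=64, FP=7+6+18+7+4=42, FN=1+2+1+4+2=10 → 128/180 = 0.7111
  class_5: TP=145, FP=5+6+12+3+2=28, FN=3+1+3+6+4=17 → 290/335 = 0.8657
Weighted-F1 score = Σ (supportᵢ/N)·F1 scoreᵢ with N=747: (105/747)·0.7431 + (166/747)·0.8012 + (168/747)·0.6502 + (72/747)·0.5147 + (74/747)·0.7111 + (162/747)·0.8657 = 0.737

0.737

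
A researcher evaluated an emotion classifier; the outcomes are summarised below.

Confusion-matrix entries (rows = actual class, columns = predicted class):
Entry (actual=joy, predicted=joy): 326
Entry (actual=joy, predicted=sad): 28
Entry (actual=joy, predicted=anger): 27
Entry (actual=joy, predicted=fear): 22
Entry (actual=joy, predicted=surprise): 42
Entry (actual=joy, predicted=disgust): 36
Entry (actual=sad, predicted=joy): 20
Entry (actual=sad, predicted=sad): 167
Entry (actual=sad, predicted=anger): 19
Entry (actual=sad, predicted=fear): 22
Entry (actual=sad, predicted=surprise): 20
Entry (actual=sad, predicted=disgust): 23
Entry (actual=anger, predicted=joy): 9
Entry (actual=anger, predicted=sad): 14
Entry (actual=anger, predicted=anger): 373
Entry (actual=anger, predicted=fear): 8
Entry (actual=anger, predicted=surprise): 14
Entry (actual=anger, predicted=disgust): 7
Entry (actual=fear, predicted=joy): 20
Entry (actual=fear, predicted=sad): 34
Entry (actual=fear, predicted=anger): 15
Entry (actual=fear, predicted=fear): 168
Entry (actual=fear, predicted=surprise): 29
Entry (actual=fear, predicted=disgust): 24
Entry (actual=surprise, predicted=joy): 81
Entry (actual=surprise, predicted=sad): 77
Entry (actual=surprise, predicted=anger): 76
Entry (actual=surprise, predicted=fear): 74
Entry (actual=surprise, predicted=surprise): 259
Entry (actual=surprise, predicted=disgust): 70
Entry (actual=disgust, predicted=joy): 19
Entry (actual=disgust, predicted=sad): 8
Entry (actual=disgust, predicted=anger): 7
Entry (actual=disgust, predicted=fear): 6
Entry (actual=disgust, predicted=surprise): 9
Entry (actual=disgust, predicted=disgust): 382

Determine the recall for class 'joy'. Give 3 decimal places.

0.678

One-vs-rest for 'joy': TP = diagonal; FP = other classes predicted 'joy'; FN = 'joy' predicted as other.
recall = TP/(TP+FN).
joy: TP=326, FN=28+27+22+42+36=155 → 326/481 = 0.6778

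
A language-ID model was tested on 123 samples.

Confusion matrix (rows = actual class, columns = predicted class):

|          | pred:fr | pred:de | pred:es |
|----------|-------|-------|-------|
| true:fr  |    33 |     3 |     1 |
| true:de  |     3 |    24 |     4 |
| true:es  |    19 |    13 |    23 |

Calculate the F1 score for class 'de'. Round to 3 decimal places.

0.676

F1 score = 2·TP/(2·TP+FP+FN).
de: TP=24, FP=3+13=16, FN=3+4=7 → 48/71 = 0.6761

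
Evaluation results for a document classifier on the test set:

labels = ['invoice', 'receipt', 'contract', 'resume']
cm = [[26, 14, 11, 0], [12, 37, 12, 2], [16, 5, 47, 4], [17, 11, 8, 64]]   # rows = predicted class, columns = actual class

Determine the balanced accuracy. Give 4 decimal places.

Balanced accuracy = mean of per-class recall.
  invoice: recall = 26/71 = 0.36620
  receipt: recall = 37/67 = 0.55224
  contract: recall = 47/78 = 0.60256
  resume: recall = 64/70 = 0.91429
Mean = (0.36620 + 0.55224 + 0.60256 + 0.91429) / 4 = 0.6088

0.6088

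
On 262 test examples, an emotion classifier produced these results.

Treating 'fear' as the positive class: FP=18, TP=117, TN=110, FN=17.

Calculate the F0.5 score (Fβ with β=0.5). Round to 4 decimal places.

Fβ = (1+β²)·TP / ((1+β²)·TP + β²·FN + FP), with β²=1/4
= 1.25·117 / (1.25·117 + 0.25·17 + 18) = 0.8680

0.8680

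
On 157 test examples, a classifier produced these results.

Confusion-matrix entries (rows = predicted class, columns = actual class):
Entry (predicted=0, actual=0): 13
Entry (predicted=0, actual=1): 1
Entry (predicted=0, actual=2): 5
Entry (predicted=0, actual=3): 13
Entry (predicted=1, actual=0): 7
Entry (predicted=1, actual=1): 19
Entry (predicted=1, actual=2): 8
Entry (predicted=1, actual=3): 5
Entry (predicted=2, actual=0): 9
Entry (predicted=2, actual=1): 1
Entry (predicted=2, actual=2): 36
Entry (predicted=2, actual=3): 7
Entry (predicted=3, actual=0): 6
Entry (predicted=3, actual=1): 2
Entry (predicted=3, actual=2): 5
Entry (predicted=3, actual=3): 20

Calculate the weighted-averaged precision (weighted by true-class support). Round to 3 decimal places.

0.569

Per-class precision (TP/(TP+FP)):
  0: TP=13, FP=1+5+13=19 → 13/32 = 0.4063
  1: TP=19, FP=7+8+5=20 → 19/39 = 0.4872
  2: TP=36, FP=9+1+7=17 → 36/53 = 0.6792
  3: TP=20, FP=6+2+5=13 → 20/33 = 0.6061
Weighted-precision = Σ (supportᵢ/N)·precisionᵢ with N=157: (35/157)·0.4063 + (23/157)·0.4872 + (54/157)·0.6792 + (45/157)·0.6061 = 0.569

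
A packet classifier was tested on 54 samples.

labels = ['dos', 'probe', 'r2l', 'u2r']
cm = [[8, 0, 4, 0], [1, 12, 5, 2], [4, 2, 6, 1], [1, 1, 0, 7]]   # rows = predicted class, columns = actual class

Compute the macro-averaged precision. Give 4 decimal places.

0.6265

Per-class precision (TP/(TP+FP)):
  dos: TP=8, FP=0+4+0=4 → 8/12 = 0.66667
  probe: TP=12, FP=1+5+2=8 → 12/20 = 0.60000
  r2l: TP=6, FP=4+2+1=7 → 6/13 = 0.46154
  u2r: TP=7, FP=1+1+0=2 → 7/9 = 0.77778
Macro-precision = mean = (0.66667 + 0.60000 + 0.46154 + 0.77778) / 4 = 0.6265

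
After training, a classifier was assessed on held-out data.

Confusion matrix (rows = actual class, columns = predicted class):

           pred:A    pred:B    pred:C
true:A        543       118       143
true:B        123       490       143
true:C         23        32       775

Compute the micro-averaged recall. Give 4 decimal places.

Micro-averaging pools counts across classes: ΣTP=1808, ΣFP=582, ΣFN=582.
Micro-recall = TP/(TP+FN) on pooled counts = 0.7565 (equals overall accuracy in single-label multiclass).

0.7565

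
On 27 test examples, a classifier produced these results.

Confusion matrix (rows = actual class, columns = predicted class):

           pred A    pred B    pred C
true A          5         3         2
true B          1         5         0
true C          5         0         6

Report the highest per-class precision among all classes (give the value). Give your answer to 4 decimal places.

Per-class precision (TP/(TP+FP)):
  A: TP=5, FP=1+5=6 → 5/11 = 0.45455
  B: TP=5, FP=3+0=3 → 5/8 = 0.62500
  C: TP=6, FP=2+0=2 → 6/8 = 0.75000
Highest is class 'C' with precision = 0.7500.

0.7500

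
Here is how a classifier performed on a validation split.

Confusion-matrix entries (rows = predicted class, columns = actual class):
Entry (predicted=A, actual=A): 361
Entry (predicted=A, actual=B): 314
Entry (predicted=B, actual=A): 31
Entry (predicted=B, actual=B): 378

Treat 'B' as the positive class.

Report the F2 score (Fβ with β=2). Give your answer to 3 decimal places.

Fβ = (1+β²)·TP / ((1+β²)·TP + β²·FN + FP), with β²=4
= 5·378 / (5·378 + 4·314 + 31) = 0.595

0.595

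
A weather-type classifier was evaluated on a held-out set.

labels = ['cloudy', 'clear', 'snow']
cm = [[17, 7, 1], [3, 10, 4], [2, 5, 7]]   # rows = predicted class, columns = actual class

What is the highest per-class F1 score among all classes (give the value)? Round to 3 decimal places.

Per-class F1 score (2·TP/(2·TP+FP+FN)):
  cloudy: TP=17, FP=7+1=8, FN=3+2=5 → 34/47 = 0.7234
  clear: TP=10, FP=3+4=7, FN=7+5=12 → 20/39 = 0.5128
  snow: TP=7, FP=2+5=7, FN=1+4=5 → 14/26 = 0.5385
Highest is class 'cloudy' with F1 score = 0.723.

0.723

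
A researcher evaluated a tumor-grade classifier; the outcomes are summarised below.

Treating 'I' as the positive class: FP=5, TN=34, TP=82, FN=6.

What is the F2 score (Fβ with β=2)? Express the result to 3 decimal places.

0.934

Fβ = (1+β²)·TP / ((1+β²)·TP + β²·FN + FP), with β²=4
= 5·82 / (5·82 + 4·6 + 5) = 0.934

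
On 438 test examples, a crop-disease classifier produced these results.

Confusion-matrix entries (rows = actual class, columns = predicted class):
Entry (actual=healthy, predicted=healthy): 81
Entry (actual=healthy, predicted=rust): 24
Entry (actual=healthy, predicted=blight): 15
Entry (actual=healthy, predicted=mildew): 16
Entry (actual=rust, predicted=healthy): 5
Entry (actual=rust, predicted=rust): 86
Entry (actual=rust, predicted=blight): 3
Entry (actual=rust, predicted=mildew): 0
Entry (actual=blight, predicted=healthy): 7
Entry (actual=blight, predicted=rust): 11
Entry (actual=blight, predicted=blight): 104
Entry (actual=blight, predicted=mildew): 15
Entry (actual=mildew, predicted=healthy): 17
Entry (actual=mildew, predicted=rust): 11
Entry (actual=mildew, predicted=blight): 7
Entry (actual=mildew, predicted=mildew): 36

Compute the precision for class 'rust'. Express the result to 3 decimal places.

precision = TP/(TP+FP).
rust: TP=86, FP=24+11+11=46 → 86/132 = 0.6515

0.652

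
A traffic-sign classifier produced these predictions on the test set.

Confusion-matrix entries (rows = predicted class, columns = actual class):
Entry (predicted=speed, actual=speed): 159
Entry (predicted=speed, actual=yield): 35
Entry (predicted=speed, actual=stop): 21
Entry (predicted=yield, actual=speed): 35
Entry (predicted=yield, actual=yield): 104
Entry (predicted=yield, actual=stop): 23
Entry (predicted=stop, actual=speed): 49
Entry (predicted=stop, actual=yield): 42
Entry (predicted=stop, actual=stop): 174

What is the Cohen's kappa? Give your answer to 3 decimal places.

Observed agreement pₒ = trace/N = 437/642 = 0.6807
Expected agreement pₑ = Σ (rowᵢ·colᵢ)/N² = (243·215 + 181·162 + 218·265)/642² = 0.3381
κ = (pₒ − pₑ)/(1 − pₑ) = (0.6807 − 0.3381)/(1 − 0.3381) = 0.518

0.518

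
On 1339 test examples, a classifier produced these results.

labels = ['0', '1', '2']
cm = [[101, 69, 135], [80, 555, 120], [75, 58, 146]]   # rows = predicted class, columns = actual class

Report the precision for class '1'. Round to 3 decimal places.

0.735

Treat '1' as positive and all other classes as negative.
precision = TP/(TP+FP).
1: TP=555, FP=80+120=200 → 555/755 = 0.7351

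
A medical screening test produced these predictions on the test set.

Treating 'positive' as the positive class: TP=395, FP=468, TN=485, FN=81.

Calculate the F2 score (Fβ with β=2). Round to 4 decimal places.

0.7138

Fβ = (1+β²)·TP / ((1+β²)·TP + β²·FN + FP), with β²=4
= 5·395 / (5·395 + 4·81 + 468) = 0.7138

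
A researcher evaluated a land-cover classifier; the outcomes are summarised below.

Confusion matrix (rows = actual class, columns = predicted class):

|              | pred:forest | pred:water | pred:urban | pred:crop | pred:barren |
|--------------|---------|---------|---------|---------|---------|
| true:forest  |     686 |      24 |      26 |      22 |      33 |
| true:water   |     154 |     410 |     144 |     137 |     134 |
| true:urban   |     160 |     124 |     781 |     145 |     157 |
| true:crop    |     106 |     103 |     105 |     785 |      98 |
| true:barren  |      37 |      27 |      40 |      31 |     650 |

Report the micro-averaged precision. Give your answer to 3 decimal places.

Micro-averaging pools counts across classes: ΣTP=3312, ΣFP=1807, ΣFN=1807.
Micro-precision = TP/(TP+FP) on pooled counts = 0.647 (equals overall accuracy in single-label multiclass).

0.647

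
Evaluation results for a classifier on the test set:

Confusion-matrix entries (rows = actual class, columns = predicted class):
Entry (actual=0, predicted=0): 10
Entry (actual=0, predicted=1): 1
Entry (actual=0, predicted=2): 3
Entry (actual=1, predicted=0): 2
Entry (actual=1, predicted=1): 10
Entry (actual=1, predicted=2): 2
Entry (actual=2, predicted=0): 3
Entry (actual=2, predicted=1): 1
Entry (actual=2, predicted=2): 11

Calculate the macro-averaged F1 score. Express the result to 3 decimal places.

Per-class F1 score (2·TP/(2·TP+FP+FN)):
  0: TP=10, FP=2+3=5, FN=1+3=4 → 20/29 = 0.6897
  1: TP=10, FP=1+1=2, FN=2+2=4 → 20/26 = 0.7692
  2: TP=11, FP=3+2=5, FN=3+1=4 → 22/31 = 0.7097
Macro-F1 score = mean = (0.6897 + 0.7692 + 0.7097) / 3 = 0.723

0.723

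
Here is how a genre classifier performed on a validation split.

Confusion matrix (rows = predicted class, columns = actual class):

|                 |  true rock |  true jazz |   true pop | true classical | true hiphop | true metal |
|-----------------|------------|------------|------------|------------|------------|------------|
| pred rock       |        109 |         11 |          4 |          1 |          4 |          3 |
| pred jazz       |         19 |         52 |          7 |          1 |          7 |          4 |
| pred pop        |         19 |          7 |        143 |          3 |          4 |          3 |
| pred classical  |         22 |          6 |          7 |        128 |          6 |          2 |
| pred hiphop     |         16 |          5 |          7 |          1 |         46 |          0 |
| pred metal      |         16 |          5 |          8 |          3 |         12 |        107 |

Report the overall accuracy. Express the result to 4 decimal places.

Accuracy = trace / total = (109+52+143+128+46+107=585) / 798 = 585/798 = 0.7331

0.7331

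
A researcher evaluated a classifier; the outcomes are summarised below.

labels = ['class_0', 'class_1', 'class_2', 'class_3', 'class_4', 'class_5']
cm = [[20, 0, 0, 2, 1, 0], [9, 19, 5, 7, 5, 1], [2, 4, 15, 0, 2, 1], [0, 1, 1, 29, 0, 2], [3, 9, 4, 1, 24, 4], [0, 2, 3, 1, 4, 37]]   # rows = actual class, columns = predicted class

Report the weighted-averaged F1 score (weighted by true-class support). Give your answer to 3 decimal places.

0.653

Per-class F1 score (2·TP/(2·TP+FP+FN)):
  class_0: TP=20, FP=9+2+0+3+0=14, FN=0+0+2+1+0=3 → 40/57 = 0.7018
  class_1: TP=19, FP=0+4+1+9+2=16, FN=9+5+7+5+1=27 → 38/81 = 0.4691
  class_2: TP=15, FP=0+5+1+4+3=13, FN=2+4+0+2+1=9 → 30/52 = 0.5769
  class_3: TP=29, FP=2+7+0+1+1=11, FN=0+1+1+0+2=4 → 58/73 = 0.7945
  class_4: TP=24, FP=1+5+2+0+4=12, FN=3+9+4+1+4=21 → 48/81 = 0.5926
  class_5: TP=37, FP=0+1+1+2+4=8, FN=0+2+3+1+4=10 → 74/92 = 0.8043
Weighted-F1 score = Σ (supportᵢ/N)·F1 scoreᵢ with N=218: (23/218)·0.7018 + (46/218)·0.4691 + (24/218)·0.5769 + (33/218)·0.7945 + (45/218)·0.5926 + (47/218)·0.8043 = 0.653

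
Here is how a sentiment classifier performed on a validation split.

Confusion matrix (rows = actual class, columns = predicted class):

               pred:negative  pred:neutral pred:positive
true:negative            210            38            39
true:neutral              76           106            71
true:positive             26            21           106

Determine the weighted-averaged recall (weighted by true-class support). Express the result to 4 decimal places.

Per-class recall (TP/(TP+FN)):
  negative: TP=210, FN=38+39=77 → 210/287 = 0.73171
  neutral: TP=106, FN=76+71=147 → 106/253 = 0.41897
  positive: TP=106, FN=26+21=47 → 106/153 = 0.69281
Weighted-recall = Σ (supportᵢ/N)·recallᵢ with N=693: (287/693)·0.73171 + (253/693)·0.41897 + (153/693)·0.69281 = 0.6089

0.6089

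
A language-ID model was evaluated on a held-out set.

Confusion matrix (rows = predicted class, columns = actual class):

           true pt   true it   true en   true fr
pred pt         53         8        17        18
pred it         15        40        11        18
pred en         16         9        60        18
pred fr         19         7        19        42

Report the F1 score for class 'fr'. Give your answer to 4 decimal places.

0.4590

F1 score = 2·TP/(2·TP+FP+FN).
fr: TP=42, FP=19+7+19=45, FN=18+18+18=54 → 84/183 = 0.45902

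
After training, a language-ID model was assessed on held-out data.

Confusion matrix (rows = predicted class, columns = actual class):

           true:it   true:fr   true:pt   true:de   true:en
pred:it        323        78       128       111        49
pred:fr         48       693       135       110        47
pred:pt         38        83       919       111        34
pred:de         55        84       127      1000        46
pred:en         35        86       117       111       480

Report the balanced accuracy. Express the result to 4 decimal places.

Balanced accuracy = mean of per-class recall.
  it: recall = 323/499 = 0.64729
  fr: recall = 693/1024 = 0.67676
  pt: recall = 919/1426 = 0.64446
  de: recall = 1000/1443 = 0.69300
  en: recall = 480/656 = 0.73171
Mean = (0.64729 + 0.67676 + 0.64446 + 0.69300 + 0.73171) / 5 = 0.6786

0.6786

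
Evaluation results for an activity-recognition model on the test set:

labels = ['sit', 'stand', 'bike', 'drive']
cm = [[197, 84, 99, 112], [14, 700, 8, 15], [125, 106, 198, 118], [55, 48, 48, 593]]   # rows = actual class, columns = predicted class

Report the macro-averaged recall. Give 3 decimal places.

Per-class recall (TP/(TP+FN)):
  sit: TP=197, FN=84+99+112=295 → 197/492 = 0.4004
  stand: TP=700, FN=14+8+15=37 → 700/737 = 0.9498
  bike: TP=198, FN=125+106+118=349 → 198/547 = 0.3620
  drive: TP=593, FN=55+48+48=151 → 593/744 = 0.7970
Macro-recall = mean = (0.4004 + 0.9498 + 0.3620 + 0.7970) / 4 = 0.627

0.627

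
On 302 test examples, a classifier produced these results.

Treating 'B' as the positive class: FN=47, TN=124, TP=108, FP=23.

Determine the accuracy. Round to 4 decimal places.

0.7682

Accuracy = (TP+TN)/N = (108+124)/302 = 0.7682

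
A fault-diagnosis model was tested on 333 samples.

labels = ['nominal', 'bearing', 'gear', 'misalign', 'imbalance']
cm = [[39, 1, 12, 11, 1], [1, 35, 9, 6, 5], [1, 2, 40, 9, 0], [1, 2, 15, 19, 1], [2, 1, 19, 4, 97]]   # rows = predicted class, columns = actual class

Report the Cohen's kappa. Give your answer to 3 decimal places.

Observed agreement pₒ = trace/N = 230/333 = 0.6907
Expected agreement pₑ = Σ (rowᵢ·colᵢ)/N² = (44·64 + 41·56 + 95·52 + 49·38 + 104·123)/333² = 0.2228
κ = (pₒ − pₑ)/(1 − pₑ) = (0.6907 − 0.2228)/(1 − 0.2228) = 0.602

0.602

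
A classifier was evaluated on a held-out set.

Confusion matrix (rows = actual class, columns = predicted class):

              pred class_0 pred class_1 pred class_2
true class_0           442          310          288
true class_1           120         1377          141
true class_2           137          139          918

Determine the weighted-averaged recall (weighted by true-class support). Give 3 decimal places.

0.707

Per-class recall (TP/(TP+FN)):
  class_0: TP=442, FN=310+288=598 → 442/1040 = 0.4250
  class_1: TP=1377, FN=120+141=261 → 1377/1638 = 0.8407
  class_2: TP=918, FN=137+139=276 → 918/1194 = 0.7688
Weighted-recall = Σ (supportᵢ/N)·recallᵢ with N=3872: (1040/3872)·0.4250 + (1638/3872)·0.8407 + (1194/3872)·0.7688 = 0.707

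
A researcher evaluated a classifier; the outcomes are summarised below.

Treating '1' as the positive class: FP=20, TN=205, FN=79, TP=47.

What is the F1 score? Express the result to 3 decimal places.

Precision = TP/(TP+FP) = 47/67 = 0.7015
Recall = TP/(TP+FN) = 47/126 = 0.3730
F1 = 2·TP/(2·TP+FP+FN) = 94/193 = 0.487

0.487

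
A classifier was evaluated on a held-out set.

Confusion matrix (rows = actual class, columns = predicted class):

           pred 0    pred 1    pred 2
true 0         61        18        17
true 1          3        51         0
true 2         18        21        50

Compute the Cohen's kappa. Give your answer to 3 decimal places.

Observed agreement pₒ = trace/N = 162/239 = 0.6778
Expected agreement pₑ = Σ (rowᵢ·colᵢ)/N² = (96·82 + 54·90 + 89·67)/239² = 0.3273
κ = (pₒ − pₑ)/(1 − pₑ) = (0.6778 − 0.3273)/(1 − 0.3273) = 0.521

0.521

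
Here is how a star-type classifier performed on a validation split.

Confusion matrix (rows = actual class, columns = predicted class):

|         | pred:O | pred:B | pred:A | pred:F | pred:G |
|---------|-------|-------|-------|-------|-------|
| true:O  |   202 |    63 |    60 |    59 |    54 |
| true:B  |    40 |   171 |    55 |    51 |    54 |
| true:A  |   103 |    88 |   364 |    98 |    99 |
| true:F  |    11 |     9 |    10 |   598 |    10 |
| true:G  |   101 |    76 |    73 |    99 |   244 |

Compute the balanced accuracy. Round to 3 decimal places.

0.551

Balanced accuracy = mean of per-class recall.
  O: recall = 202/438 = 0.4612
  B: recall = 171/371 = 0.4609
  A: recall = 364/752 = 0.4840
  F: recall = 598/638 = 0.9373
  G: recall = 244/593 = 0.4115
Mean = (0.4612 + 0.4609 + 0.4840 + 0.9373 + 0.4115) / 5 = 0.551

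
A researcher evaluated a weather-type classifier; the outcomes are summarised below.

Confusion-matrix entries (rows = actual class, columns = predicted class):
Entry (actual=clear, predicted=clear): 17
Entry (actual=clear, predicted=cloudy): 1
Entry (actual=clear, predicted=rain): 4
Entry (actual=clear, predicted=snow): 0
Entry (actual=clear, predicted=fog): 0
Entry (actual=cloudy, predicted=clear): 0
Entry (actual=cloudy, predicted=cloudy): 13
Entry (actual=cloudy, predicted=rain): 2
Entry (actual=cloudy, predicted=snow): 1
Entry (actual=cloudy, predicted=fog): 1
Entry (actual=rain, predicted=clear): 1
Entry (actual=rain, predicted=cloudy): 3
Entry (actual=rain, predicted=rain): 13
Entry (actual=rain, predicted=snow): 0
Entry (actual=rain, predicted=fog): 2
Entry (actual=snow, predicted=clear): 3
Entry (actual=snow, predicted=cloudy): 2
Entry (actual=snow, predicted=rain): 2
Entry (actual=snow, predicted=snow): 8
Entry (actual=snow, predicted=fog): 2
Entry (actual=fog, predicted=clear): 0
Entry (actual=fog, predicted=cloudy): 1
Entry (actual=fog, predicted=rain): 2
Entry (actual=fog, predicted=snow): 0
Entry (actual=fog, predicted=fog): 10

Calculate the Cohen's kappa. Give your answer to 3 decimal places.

Observed agreement pₒ = trace/N = 61/88 = 0.6932
Expected agreement pₑ = Σ (rowᵢ·colᵢ)/N² = (22·21 + 17·20 + 19·23 + 17·9 + 13·15)/88² = 0.2049
κ = (pₒ − pₑ)/(1 − pₑ) = (0.6932 − 0.2049)/(1 − 0.2049) = 0.614

0.614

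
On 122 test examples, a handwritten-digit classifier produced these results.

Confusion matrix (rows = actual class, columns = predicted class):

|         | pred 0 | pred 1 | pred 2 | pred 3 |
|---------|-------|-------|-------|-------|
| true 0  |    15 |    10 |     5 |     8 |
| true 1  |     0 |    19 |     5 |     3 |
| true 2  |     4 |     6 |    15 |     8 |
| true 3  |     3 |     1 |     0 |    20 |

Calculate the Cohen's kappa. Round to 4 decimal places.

0.4285

Observed agreement pₒ = trace/N = 69/122 = 0.56557
Expected agreement pₑ = Σ (rowᵢ·colᵢ)/N² = (38·22 + 27·36 + 33·25 + 24·39)/122² = 0.23979
κ = (pₒ − pₑ)/(1 − pₑ) = (0.56557 − 0.23979)/(1 − 0.23979) = 0.4285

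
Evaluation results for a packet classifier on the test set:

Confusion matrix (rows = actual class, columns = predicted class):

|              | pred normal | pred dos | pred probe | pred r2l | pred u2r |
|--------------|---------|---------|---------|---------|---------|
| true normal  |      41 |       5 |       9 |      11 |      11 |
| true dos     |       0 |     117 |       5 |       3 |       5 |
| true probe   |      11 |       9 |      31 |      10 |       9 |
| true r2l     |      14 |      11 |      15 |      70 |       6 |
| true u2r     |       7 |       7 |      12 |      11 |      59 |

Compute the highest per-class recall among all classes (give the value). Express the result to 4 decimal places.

Per-class recall (TP/(TP+FN)):
  normal: TP=41, FN=5+9+11+11=36 → 41/77 = 0.53247
  dos: TP=117, FN=0+5+3+5=13 → 117/130 = 0.90000
  probe: TP=31, FN=11+9+10+9=39 → 31/70 = 0.44286
  r2l: TP=70, FN=14+11+15+6=46 → 70/116 = 0.60345
  u2r: TP=59, FN=7+7+12+11=37 → 59/96 = 0.61458
Highest is class 'dos' with recall = 0.9000.

0.9000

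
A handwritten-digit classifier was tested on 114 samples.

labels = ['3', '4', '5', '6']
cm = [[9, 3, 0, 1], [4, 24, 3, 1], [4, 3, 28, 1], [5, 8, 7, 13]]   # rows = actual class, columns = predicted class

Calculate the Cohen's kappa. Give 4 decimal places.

0.5249

Observed agreement pₒ = trace/N = 74/114 = 0.64912
Expected agreement pₑ = Σ (rowᵢ·colᵢ)/N² = (13·22 + 32·38 + 36·38 + 33·16)/114² = 0.26147
κ = (pₒ − pₑ)/(1 − pₑ) = (0.64912 − 0.26147)/(1 − 0.26147) = 0.5249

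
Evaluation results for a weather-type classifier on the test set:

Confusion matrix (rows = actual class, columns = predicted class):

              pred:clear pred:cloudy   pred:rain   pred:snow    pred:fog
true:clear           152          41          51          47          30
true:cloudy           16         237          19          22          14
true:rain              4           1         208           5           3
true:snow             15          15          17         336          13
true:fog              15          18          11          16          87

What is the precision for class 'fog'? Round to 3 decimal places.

One-vs-rest for 'fog': TP = diagonal; FP = other classes predicted 'fog'; FN = 'fog' predicted as other.
precision = TP/(TP+FP).
fog: TP=87, FP=30+14+3+13=60 → 87/147 = 0.5918

0.592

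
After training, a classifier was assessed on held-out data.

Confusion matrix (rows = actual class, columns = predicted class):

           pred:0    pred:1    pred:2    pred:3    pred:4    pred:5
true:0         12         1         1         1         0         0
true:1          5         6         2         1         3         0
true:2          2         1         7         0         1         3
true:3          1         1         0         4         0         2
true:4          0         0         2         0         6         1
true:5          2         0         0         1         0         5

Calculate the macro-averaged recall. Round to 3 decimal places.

0.574

Per-class recall (TP/(TP+FN)):
  0: TP=12, FN=1+1+1+0+0=3 → 12/15 = 0.8000
  1: TP=6, FN=5+2+1+3+0=11 → 6/17 = 0.3529
  2: TP=7, FN=2+1+0+1+3=7 → 7/14 = 0.5000
  3: TP=4, FN=1+1+0+0+2=4 → 4/8 = 0.5000
  4: TP=6, FN=0+0+2+0+1=3 → 6/9 = 0.6667
  5: TP=5, FN=2+0+0+1+0=3 → 5/8 = 0.6250
Macro-recall = mean = (0.8000 + 0.3529 + 0.5000 + 0.5000 + 0.6667 + 0.6250) / 6 = 0.574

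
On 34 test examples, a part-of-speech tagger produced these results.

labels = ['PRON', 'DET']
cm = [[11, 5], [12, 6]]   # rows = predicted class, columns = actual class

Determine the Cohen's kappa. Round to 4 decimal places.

0.0203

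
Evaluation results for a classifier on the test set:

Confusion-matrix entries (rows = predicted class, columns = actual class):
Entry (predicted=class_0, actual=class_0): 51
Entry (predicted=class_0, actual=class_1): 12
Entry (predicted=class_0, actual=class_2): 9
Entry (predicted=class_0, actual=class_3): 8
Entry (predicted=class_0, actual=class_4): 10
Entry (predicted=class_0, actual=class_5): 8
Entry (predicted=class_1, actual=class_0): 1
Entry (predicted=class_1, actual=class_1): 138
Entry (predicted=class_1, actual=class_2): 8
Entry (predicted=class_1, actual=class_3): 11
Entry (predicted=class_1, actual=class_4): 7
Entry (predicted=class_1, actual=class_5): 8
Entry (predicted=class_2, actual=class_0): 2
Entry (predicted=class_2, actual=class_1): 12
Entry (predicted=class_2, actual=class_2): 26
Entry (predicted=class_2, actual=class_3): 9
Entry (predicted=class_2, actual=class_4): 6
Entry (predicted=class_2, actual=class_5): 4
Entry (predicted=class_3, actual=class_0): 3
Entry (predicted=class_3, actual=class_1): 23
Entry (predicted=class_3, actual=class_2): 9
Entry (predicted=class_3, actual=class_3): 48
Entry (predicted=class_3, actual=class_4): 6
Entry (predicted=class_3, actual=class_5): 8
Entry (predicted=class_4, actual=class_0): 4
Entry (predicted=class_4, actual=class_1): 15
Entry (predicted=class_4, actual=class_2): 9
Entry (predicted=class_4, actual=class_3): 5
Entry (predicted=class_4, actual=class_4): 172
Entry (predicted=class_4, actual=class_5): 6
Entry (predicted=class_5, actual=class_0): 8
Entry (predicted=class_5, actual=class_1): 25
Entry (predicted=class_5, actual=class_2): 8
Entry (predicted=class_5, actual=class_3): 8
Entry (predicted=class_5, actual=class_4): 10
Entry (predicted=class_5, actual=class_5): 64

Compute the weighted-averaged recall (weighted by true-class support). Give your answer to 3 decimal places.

0.656

Per-class recall (TP/(TP+FN)):
  class_0: TP=51, FN=1+2+3+4+8=18 → 51/69 = 0.7391
  class_1: TP=138, FN=12+12+23+15+25=87 → 138/225 = 0.6133
  class_2: TP=26, FN=9+8+9+9+8=43 → 26/69 = 0.3768
  class_3: TP=48, FN=8+11+9+5+8=41 → 48/89 = 0.5393
  class_4: TP=172, FN=10+7+6+6+10=39 → 172/211 = 0.8152
  class_5: TP=64, FN=8+8+4+8+6=34 → 64/98 = 0.6531
Weighted-recall = Σ (supportᵢ/N)·recallᵢ with N=761: (69/761)·0.7391 + (225/761)·0.6133 + (69/761)·0.3768 + (89/761)·0.5393 + (211/761)·0.8152 + (98/761)·0.6531 = 0.656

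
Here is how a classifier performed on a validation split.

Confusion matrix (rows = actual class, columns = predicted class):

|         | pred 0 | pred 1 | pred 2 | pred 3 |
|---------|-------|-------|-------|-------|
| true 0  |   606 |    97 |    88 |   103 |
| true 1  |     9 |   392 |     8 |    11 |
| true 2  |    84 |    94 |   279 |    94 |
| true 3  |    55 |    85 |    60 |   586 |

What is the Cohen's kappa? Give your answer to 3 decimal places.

0.599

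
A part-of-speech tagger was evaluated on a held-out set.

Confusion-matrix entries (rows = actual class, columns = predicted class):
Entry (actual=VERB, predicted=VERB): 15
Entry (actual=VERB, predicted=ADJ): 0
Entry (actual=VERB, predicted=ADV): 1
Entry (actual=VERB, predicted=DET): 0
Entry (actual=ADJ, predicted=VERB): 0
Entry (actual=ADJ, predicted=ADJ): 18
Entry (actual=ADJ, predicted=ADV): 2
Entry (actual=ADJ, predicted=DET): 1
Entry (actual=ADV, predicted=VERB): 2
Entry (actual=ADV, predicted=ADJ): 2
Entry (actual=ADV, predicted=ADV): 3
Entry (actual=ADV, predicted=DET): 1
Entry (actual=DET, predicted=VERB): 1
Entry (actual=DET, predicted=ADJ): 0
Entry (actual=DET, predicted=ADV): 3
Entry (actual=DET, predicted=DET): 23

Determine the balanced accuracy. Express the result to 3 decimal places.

Balanced accuracy = mean of per-class recall.
  VERB: recall = 15/16 = 0.9375
  ADJ: recall = 18/21 = 0.8571
  ADV: recall = 3/8 = 0.3750
  DET: recall = 23/27 = 0.8519
Mean = (0.9375 + 0.8571 + 0.3750 + 0.8519) / 4 = 0.755

0.755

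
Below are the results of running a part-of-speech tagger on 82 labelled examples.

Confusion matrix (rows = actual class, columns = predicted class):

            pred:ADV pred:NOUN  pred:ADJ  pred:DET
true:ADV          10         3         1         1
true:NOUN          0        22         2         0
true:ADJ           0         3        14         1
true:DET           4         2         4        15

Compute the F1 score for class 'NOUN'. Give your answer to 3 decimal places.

F1 score = 2·TP/(2·TP+FP+FN).
NOUN: TP=22, FP=3+3+2=8, FN=0+2+0=2 → 44/54 = 0.8148

0.815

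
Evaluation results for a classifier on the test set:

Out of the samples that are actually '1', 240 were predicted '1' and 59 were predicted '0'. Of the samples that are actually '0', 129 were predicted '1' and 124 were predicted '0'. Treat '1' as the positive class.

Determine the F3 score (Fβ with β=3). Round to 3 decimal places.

Fβ = (1+β²)·TP / ((1+β²)·TP + β²·FN + FP), with β²=9
= 10·240 / (10·240 + 9·59 + 129) = 0.784

0.784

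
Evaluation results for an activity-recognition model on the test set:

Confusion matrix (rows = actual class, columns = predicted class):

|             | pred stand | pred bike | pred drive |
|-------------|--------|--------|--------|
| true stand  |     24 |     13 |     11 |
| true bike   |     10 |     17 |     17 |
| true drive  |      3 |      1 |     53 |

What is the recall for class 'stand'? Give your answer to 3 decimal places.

0.500

Treat 'stand' as positive and all other classes as negative.
recall = TP/(TP+FN).
stand: TP=24, FN=13+11=24 → 24/48 = 0.5000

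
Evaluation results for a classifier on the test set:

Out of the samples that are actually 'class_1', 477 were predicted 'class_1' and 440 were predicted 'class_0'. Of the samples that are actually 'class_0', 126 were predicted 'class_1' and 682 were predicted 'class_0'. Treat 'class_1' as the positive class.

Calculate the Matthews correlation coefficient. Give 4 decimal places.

0.3812

MCC = (TP·TN − FP·FN) / √((TP+FP)(TP+FN)(TN+FP)(TN+FN))
Numerator = 477·682 − 126·440 = 269874
Denominator = √(603·917·808·1122) = √501292105776 = 708019.8484
MCC = 269874 / 708019.8484 = 0.3812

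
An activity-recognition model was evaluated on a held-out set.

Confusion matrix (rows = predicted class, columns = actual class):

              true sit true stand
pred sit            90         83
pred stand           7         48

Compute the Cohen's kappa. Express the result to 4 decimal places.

0.2671

Observed agreement pₒ = trace/N = 138/228 = 0.60526
Expected agreement pₑ = Σ (rowᵢ·colᵢ)/N² = (97·173 + 131·55)/228² = 0.46141
κ = (pₒ − pₑ)/(1 − pₑ) = (0.60526 − 0.46141)/(1 − 0.46141) = 0.2671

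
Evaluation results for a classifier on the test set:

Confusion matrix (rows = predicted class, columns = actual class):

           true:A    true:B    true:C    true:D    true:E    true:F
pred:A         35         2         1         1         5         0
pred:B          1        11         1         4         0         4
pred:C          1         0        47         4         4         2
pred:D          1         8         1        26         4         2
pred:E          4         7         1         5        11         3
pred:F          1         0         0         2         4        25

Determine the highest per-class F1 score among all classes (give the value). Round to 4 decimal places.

Per-class F1 score (2·TP/(2·TP+FP+FN)):
  A: TP=35, FP=2+1+1+5+0=9, FN=1+1+1+4+1=8 → 70/87 = 0.80460
  B: TP=11, FP=1+1+4+0+4=10, FN=2+0+8+7+0=17 → 22/49 = 0.44898
  C: TP=47, FP=1+0+4+4+2=11, FN=1+1+1+1+0=4 → 94/109 = 0.86239
  D: TP=26, FP=1+8+1+4+2=16, FN=1+4+4+5+2=16 → 52/84 = 0.61905
  E: TP=11, FP=4+7+1+5+3=20, FN=5+0+4+4+4=17 → 22/59 = 0.37288
  F: TP=25, FP=1+0+0+2+4=7, FN=0+4+2+2+3=11 → 50/68 = 0.73529
Highest is class 'C' with F1 score = 0.8624.

0.8624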